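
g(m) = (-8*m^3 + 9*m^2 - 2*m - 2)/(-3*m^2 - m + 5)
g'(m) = (6*m + 1)*(-8*m^3 + 9*m^2 - 2*m - 2)/(-3*m^2 - m + 5)^2 + (-24*m^2 + 18*m - 2)/(-3*m^2 - m + 5)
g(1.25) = 6.47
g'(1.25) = -40.50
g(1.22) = 8.13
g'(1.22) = -75.72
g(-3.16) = -15.90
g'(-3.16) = 0.59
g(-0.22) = -0.20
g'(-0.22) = -1.39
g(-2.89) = -15.85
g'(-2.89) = -0.26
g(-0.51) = 0.51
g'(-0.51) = -3.91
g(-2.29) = -17.28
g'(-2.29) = -6.04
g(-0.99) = 5.43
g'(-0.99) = -23.01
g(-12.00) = -36.49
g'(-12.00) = 2.61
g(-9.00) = -28.72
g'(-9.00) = 2.56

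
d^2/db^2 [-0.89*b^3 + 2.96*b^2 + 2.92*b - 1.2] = 5.92 - 5.34*b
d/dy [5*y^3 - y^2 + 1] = y*(15*y - 2)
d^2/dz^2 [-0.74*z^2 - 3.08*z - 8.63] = -1.48000000000000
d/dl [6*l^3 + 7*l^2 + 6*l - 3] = 18*l^2 + 14*l + 6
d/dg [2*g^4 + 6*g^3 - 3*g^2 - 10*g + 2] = 8*g^3 + 18*g^2 - 6*g - 10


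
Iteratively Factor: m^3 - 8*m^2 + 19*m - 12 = (m - 4)*(m^2 - 4*m + 3) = (m - 4)*(m - 3)*(m - 1)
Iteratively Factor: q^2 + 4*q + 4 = (q + 2)*(q + 2)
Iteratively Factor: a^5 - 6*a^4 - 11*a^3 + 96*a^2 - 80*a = (a - 5)*(a^4 - a^3 - 16*a^2 + 16*a) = a*(a - 5)*(a^3 - a^2 - 16*a + 16) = a*(a - 5)*(a + 4)*(a^2 - 5*a + 4) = a*(a - 5)*(a - 1)*(a + 4)*(a - 4)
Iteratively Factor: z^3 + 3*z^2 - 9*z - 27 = (z + 3)*(z^2 - 9) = (z - 3)*(z + 3)*(z + 3)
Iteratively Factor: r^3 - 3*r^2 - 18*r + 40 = (r + 4)*(r^2 - 7*r + 10) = (r - 2)*(r + 4)*(r - 5)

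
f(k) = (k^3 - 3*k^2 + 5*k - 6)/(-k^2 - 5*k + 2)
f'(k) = (2*k + 5)*(k^3 - 3*k^2 + 5*k - 6)/(-k^2 - 5*k + 2)^2 + (3*k^2 - 6*k + 5)/(-k^2 - 5*k + 2)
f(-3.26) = -11.58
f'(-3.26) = 9.65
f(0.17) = -4.67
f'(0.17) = -18.60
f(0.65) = 2.24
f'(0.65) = -9.85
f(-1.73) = -3.76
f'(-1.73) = 2.42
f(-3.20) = -11.02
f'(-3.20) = 9.06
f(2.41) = -0.17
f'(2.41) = -0.40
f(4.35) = -1.07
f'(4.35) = -0.54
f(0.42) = 15.76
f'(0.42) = -343.80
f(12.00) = -6.68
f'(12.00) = -0.85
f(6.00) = -2.06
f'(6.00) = -0.66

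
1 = 1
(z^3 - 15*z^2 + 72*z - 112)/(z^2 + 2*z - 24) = (z^2 - 11*z + 28)/(z + 6)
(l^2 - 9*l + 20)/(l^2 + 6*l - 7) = (l^2 - 9*l + 20)/(l^2 + 6*l - 7)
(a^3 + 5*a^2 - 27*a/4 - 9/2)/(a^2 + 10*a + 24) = (a^2 - a - 3/4)/(a + 4)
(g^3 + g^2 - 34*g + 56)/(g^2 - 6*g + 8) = g + 7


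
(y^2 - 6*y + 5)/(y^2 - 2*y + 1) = (y - 5)/(y - 1)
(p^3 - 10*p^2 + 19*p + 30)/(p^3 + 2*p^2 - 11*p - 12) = (p^2 - 11*p + 30)/(p^2 + p - 12)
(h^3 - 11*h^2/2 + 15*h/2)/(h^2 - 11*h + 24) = h*(2*h - 5)/(2*(h - 8))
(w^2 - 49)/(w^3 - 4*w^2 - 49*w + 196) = 1/(w - 4)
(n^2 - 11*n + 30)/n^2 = 1 - 11/n + 30/n^2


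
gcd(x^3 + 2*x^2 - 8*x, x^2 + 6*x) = x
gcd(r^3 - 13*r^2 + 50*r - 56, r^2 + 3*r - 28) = r - 4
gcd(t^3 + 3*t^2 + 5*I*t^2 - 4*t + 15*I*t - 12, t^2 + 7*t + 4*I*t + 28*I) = t + 4*I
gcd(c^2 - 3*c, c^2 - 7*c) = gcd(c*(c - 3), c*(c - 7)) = c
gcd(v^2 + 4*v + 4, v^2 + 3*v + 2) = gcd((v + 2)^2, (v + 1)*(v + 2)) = v + 2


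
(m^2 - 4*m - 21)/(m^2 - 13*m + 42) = (m + 3)/(m - 6)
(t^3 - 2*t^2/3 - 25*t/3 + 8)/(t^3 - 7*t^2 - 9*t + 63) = (3*t^2 - 11*t + 8)/(3*(t^2 - 10*t + 21))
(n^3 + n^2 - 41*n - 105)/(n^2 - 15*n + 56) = (n^2 + 8*n + 15)/(n - 8)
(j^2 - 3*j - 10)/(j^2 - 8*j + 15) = (j + 2)/(j - 3)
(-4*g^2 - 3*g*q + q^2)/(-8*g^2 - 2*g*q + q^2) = (g + q)/(2*g + q)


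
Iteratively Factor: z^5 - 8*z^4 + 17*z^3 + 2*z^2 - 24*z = (z - 4)*(z^4 - 4*z^3 + z^2 + 6*z) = (z - 4)*(z + 1)*(z^3 - 5*z^2 + 6*z) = (z - 4)*(z - 2)*(z + 1)*(z^2 - 3*z) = (z - 4)*(z - 3)*(z - 2)*(z + 1)*(z)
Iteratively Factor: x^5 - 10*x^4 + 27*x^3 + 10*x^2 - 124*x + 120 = (x - 2)*(x^4 - 8*x^3 + 11*x^2 + 32*x - 60) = (x - 5)*(x - 2)*(x^3 - 3*x^2 - 4*x + 12) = (x - 5)*(x - 2)^2*(x^2 - x - 6) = (x - 5)*(x - 2)^2*(x + 2)*(x - 3)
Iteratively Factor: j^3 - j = (j + 1)*(j^2 - j) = j*(j + 1)*(j - 1)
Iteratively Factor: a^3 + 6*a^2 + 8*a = (a + 4)*(a^2 + 2*a) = (a + 2)*(a + 4)*(a)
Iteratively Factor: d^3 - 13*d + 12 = (d + 4)*(d^2 - 4*d + 3) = (d - 3)*(d + 4)*(d - 1)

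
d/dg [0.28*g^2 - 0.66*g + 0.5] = 0.56*g - 0.66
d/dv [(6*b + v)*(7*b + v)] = 13*b + 2*v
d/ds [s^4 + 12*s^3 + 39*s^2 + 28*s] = 4*s^3 + 36*s^2 + 78*s + 28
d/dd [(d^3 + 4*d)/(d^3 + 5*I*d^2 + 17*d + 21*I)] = (5*I*d^4 + 26*d^3 + 43*I*d^2 + 84*I)/(d^6 + 10*I*d^5 + 9*d^4 + 212*I*d^3 + 79*d^2 + 714*I*d - 441)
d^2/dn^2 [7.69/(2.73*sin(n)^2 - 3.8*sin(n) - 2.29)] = (229.251204*sin(n)^4 - 239.32818*sin(n)^3 - 40.5309140000001*sin(n)^2 + 411.73798*sin(n) - 318.238346)/(-2.73*sin(n)^2 + 3.8*sin(n) + 2.29)^3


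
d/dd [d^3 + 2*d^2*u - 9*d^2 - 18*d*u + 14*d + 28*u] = 3*d^2 + 4*d*u - 18*d - 18*u + 14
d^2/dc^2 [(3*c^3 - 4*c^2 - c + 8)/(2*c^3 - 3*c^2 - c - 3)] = 2*(2*c^6 + 6*c^5 + 294*c^4 - 575*c^3 + 267*c^2 + 324*c - 97)/(8*c^9 - 36*c^8 + 42*c^7 - 27*c^6 + 87*c^5 - 54*c^4 - c^3 - 90*c^2 - 27*c - 27)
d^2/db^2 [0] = 0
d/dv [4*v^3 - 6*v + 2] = 12*v^2 - 6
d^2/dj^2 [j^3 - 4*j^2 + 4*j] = 6*j - 8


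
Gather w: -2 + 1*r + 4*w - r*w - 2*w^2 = r - 2*w^2 + w*(4 - r) - 2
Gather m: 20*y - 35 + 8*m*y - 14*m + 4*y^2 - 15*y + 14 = m*(8*y - 14) + 4*y^2 + 5*y - 21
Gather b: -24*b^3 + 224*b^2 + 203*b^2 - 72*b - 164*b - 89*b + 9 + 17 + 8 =-24*b^3 + 427*b^2 - 325*b + 34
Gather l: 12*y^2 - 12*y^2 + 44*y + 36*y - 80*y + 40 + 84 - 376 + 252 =0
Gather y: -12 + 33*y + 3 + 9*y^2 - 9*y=9*y^2 + 24*y - 9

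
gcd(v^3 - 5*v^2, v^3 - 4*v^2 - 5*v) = v^2 - 5*v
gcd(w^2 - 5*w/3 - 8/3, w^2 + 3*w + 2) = w + 1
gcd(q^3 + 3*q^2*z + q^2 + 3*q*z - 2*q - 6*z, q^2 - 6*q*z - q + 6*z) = q - 1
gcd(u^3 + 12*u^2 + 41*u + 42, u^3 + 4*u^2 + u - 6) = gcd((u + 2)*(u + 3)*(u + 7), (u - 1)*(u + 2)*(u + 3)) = u^2 + 5*u + 6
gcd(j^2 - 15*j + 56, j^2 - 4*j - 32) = j - 8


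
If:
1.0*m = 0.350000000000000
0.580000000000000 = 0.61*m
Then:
No Solution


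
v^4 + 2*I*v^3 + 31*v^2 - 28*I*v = v*(v - 4*I)*(v - I)*(v + 7*I)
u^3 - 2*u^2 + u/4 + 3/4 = (u - 3/2)*(u - 1)*(u + 1/2)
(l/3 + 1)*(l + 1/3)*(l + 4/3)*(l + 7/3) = l^4/3 + 7*l^3/3 + 49*l^2/9 + 379*l/81 + 28/27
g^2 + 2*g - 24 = (g - 4)*(g + 6)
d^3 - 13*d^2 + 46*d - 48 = (d - 8)*(d - 3)*(d - 2)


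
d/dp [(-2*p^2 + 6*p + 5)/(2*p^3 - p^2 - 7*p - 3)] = (4*p^4 - 24*p^3 - 10*p^2 + 22*p + 17)/(4*p^6 - 4*p^5 - 27*p^4 + 2*p^3 + 55*p^2 + 42*p + 9)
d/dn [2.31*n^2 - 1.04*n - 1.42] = 4.62*n - 1.04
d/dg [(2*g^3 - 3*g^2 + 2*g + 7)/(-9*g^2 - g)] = (-18*g^4 - 4*g^3 + 21*g^2 + 126*g + 7)/(g^2*(81*g^2 + 18*g + 1))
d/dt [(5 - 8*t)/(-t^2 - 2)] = 2*(-4*t^2 + 5*t + 8)/(t^4 + 4*t^2 + 4)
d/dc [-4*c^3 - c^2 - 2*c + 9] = -12*c^2 - 2*c - 2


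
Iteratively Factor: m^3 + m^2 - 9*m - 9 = (m - 3)*(m^2 + 4*m + 3) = (m - 3)*(m + 1)*(m + 3)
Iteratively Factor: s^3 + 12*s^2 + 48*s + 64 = (s + 4)*(s^2 + 8*s + 16) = (s + 4)^2*(s + 4)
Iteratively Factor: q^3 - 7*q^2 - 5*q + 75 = (q - 5)*(q^2 - 2*q - 15) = (q - 5)*(q + 3)*(q - 5)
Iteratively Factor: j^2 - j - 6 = (j + 2)*(j - 3)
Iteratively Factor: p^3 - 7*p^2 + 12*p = (p - 4)*(p^2 - 3*p) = p*(p - 4)*(p - 3)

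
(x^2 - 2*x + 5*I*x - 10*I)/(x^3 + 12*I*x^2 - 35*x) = (x - 2)/(x*(x + 7*I))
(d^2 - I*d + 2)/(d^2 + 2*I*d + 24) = (d^2 - I*d + 2)/(d^2 + 2*I*d + 24)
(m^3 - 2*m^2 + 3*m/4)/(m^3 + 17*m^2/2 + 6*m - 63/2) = m*(2*m - 1)/(2*(m^2 + 10*m + 21))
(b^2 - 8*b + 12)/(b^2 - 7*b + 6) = (b - 2)/(b - 1)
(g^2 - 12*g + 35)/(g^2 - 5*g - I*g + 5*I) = (g - 7)/(g - I)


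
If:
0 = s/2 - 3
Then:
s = 6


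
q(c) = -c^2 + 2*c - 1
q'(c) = 2 - 2*c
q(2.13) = -1.28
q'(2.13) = -2.26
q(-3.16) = -17.31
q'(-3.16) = 8.32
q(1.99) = -0.98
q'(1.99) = -1.98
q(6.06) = -25.60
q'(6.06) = -10.12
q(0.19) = -0.66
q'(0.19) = 1.62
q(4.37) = -11.36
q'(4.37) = -6.74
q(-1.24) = -5.02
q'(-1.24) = 4.48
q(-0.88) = -3.53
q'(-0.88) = 3.76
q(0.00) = -1.00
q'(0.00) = 2.00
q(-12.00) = -169.00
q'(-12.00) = 26.00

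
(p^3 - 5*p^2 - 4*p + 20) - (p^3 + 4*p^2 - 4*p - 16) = 36 - 9*p^2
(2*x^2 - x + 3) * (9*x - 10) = 18*x^3 - 29*x^2 + 37*x - 30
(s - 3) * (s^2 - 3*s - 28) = s^3 - 6*s^2 - 19*s + 84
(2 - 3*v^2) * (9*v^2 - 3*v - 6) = -27*v^4 + 9*v^3 + 36*v^2 - 6*v - 12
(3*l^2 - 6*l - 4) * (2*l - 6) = 6*l^3 - 30*l^2 + 28*l + 24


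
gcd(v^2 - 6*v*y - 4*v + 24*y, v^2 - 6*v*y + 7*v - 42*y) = -v + 6*y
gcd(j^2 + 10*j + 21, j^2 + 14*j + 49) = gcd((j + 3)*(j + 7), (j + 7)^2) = j + 7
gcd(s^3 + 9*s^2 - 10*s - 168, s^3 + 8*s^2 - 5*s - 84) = s + 7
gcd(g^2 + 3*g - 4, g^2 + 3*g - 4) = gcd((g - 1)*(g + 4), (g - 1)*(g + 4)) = g^2 + 3*g - 4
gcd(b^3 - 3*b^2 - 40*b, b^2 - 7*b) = b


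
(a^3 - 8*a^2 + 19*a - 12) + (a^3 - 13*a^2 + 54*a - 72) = 2*a^3 - 21*a^2 + 73*a - 84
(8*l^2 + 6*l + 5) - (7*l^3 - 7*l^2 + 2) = -7*l^3 + 15*l^2 + 6*l + 3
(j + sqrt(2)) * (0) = 0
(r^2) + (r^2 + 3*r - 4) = 2*r^2 + 3*r - 4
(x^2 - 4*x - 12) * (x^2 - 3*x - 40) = x^4 - 7*x^3 - 40*x^2 + 196*x + 480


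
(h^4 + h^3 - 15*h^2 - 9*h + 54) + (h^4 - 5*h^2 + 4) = 2*h^4 + h^3 - 20*h^2 - 9*h + 58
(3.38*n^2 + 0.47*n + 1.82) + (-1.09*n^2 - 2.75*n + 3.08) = 2.29*n^2 - 2.28*n + 4.9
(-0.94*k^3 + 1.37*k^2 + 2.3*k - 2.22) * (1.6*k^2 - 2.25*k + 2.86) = -1.504*k^5 + 4.307*k^4 - 2.0909*k^3 - 4.8088*k^2 + 11.573*k - 6.3492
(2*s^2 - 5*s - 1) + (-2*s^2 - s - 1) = -6*s - 2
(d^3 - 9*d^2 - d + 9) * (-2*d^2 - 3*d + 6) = -2*d^5 + 15*d^4 + 35*d^3 - 69*d^2 - 33*d + 54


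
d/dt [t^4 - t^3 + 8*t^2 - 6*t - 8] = 4*t^3 - 3*t^2 + 16*t - 6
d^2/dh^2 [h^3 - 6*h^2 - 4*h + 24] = 6*h - 12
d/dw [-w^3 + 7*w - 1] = 7 - 3*w^2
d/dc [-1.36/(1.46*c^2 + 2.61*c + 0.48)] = (3.9712*c + 3.5496)/(1.46*c^2 + 2.61*c + 0.48)^2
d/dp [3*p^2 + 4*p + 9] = 6*p + 4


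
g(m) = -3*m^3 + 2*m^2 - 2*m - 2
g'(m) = -9*m^2 + 4*m - 2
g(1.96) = -20.83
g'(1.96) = -28.73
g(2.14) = -26.52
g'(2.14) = -34.66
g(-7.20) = 1235.82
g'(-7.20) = -497.36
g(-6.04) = 744.09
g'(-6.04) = -354.49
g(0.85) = -4.10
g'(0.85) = -5.10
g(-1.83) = 26.74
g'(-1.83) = -39.46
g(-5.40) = 539.51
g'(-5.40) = -286.04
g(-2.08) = 37.81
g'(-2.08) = -49.26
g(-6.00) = 730.00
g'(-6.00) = -350.00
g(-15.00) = 10603.00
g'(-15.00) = -2087.00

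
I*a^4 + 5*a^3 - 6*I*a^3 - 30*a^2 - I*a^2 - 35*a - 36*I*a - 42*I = (a - 7)*(a - 6*I)*(a + I)*(I*a + I)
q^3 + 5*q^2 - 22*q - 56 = (q - 4)*(q + 2)*(q + 7)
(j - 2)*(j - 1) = j^2 - 3*j + 2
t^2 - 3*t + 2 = (t - 2)*(t - 1)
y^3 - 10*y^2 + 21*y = y*(y - 7)*(y - 3)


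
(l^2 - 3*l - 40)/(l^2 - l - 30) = (l - 8)/(l - 6)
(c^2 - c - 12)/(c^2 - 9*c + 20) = (c + 3)/(c - 5)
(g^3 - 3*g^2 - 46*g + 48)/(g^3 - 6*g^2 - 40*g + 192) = (g - 1)/(g - 4)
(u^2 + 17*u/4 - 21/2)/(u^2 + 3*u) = (4*u^2 + 17*u - 42)/(4*u*(u + 3))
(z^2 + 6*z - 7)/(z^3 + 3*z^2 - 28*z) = (z - 1)/(z*(z - 4))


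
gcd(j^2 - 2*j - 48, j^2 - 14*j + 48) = j - 8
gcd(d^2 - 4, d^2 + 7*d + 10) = d + 2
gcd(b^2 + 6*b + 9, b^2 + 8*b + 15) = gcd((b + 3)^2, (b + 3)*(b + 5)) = b + 3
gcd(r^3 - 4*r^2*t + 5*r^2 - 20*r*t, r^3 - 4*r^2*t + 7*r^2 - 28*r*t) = r^2 - 4*r*t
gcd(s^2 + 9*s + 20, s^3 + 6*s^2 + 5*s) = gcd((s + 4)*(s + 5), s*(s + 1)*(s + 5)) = s + 5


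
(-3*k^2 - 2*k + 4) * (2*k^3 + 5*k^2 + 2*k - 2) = -6*k^5 - 19*k^4 - 8*k^3 + 22*k^2 + 12*k - 8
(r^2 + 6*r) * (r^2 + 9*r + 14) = r^4 + 15*r^3 + 68*r^2 + 84*r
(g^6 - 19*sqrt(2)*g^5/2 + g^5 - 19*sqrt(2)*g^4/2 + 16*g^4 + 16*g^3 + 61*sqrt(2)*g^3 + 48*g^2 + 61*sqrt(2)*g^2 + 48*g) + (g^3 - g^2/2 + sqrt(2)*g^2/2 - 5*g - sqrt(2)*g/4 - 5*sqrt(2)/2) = g^6 - 19*sqrt(2)*g^5/2 + g^5 - 19*sqrt(2)*g^4/2 + 16*g^4 + 17*g^3 + 61*sqrt(2)*g^3 + 95*g^2/2 + 123*sqrt(2)*g^2/2 - sqrt(2)*g/4 + 43*g - 5*sqrt(2)/2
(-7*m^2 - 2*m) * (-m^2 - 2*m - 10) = 7*m^4 + 16*m^3 + 74*m^2 + 20*m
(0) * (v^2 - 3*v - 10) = 0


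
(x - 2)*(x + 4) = x^2 + 2*x - 8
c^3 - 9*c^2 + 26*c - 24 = (c - 4)*(c - 3)*(c - 2)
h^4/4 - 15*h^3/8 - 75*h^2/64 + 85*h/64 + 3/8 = (h/4 + 1/4)*(h - 8)*(h - 3/4)*(h + 1/4)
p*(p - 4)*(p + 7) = p^3 + 3*p^2 - 28*p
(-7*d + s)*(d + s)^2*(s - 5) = -7*d^3*s + 35*d^3 - 13*d^2*s^2 + 65*d^2*s - 5*d*s^3 + 25*d*s^2 + s^4 - 5*s^3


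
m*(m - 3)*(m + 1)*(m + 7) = m^4 + 5*m^3 - 17*m^2 - 21*m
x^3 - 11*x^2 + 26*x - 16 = (x - 8)*(x - 2)*(x - 1)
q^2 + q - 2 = (q - 1)*(q + 2)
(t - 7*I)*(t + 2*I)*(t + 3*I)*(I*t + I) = I*t^4 + 2*t^3 + I*t^3 + 2*t^2 + 29*I*t^2 - 42*t + 29*I*t - 42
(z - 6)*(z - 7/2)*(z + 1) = z^3 - 17*z^2/2 + 23*z/2 + 21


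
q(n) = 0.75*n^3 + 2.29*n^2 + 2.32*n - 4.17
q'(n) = 2.25*n^2 + 4.58*n + 2.32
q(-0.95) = -4.95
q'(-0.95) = -0.00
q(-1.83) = -5.34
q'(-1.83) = 1.47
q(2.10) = 17.75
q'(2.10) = 21.86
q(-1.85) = -5.37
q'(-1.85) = 1.55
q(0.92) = 0.49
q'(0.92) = 8.44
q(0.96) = 0.83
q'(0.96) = 8.79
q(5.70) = 222.35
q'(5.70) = 101.53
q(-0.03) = -4.24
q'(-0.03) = 2.18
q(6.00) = 254.19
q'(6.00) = 110.80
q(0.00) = -4.17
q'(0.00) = 2.32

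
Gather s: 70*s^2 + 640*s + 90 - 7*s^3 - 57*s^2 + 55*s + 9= -7*s^3 + 13*s^2 + 695*s + 99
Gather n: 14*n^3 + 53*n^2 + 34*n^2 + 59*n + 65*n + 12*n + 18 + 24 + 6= 14*n^3 + 87*n^2 + 136*n + 48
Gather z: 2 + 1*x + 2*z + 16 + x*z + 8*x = 9*x + z*(x + 2) + 18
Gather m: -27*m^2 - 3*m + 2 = -27*m^2 - 3*m + 2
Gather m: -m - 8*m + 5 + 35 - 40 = -9*m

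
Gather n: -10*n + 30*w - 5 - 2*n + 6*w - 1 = -12*n + 36*w - 6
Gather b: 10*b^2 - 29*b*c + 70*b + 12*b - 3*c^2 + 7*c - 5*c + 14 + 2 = 10*b^2 + b*(82 - 29*c) - 3*c^2 + 2*c + 16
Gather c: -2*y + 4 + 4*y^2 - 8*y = 4*y^2 - 10*y + 4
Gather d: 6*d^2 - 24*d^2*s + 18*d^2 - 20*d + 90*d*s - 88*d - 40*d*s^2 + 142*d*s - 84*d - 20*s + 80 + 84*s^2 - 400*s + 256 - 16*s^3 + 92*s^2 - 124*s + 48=d^2*(24 - 24*s) + d*(-40*s^2 + 232*s - 192) - 16*s^3 + 176*s^2 - 544*s + 384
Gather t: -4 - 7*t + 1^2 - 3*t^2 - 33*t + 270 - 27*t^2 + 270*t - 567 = -30*t^2 + 230*t - 300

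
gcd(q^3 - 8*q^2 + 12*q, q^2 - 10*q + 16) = q - 2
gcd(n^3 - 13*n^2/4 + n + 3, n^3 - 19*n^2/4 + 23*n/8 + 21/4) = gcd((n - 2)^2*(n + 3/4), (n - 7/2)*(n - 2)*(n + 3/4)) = n^2 - 5*n/4 - 3/2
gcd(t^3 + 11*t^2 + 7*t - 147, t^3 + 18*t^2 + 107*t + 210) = t + 7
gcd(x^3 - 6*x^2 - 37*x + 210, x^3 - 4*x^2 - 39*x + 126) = x^2 - x - 42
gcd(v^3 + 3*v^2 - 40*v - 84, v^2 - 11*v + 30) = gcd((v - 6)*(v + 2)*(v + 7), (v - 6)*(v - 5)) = v - 6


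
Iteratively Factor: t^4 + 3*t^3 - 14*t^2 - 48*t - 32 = (t + 1)*(t^3 + 2*t^2 - 16*t - 32) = (t + 1)*(t + 4)*(t^2 - 2*t - 8) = (t - 4)*(t + 1)*(t + 4)*(t + 2)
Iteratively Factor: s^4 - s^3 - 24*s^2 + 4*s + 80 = (s + 2)*(s^3 - 3*s^2 - 18*s + 40) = (s - 2)*(s + 2)*(s^2 - s - 20) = (s - 2)*(s + 2)*(s + 4)*(s - 5)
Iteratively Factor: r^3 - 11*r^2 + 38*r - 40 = (r - 5)*(r^2 - 6*r + 8) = (r - 5)*(r - 2)*(r - 4)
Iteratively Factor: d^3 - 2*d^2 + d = (d - 1)*(d^2 - d) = (d - 1)^2*(d)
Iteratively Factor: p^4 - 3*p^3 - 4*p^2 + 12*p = (p + 2)*(p^3 - 5*p^2 + 6*p) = p*(p + 2)*(p^2 - 5*p + 6) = p*(p - 2)*(p + 2)*(p - 3)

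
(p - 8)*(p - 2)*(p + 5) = p^3 - 5*p^2 - 34*p + 80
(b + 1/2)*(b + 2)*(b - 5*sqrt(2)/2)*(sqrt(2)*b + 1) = sqrt(2)*b^4 - 4*b^3 + 5*sqrt(2)*b^3/2 - 10*b^2 - 3*sqrt(2)*b^2/2 - 25*sqrt(2)*b/4 - 4*b - 5*sqrt(2)/2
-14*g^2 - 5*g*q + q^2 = (-7*g + q)*(2*g + q)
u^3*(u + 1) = u^4 + u^3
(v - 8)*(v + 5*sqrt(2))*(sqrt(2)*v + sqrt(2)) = sqrt(2)*v^3 - 7*sqrt(2)*v^2 + 10*v^2 - 70*v - 8*sqrt(2)*v - 80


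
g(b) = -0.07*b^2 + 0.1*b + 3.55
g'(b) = 0.1 - 0.14*b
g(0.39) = 3.58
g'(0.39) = 0.05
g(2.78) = 3.29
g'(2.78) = -0.29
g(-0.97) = 3.39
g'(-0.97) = 0.24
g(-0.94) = 3.39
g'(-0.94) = 0.23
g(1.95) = 3.48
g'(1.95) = -0.17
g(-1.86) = 3.12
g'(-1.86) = 0.36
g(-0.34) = 3.51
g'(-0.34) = 0.15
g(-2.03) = 3.06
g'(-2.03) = 0.38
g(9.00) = -1.22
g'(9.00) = -1.16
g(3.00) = 3.22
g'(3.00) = -0.32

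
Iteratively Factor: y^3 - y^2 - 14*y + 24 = (y - 3)*(y^2 + 2*y - 8) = (y - 3)*(y + 4)*(y - 2)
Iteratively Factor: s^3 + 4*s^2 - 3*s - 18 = (s + 3)*(s^2 + s - 6) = (s - 2)*(s + 3)*(s + 3)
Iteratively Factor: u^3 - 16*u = (u)*(u^2 - 16) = u*(u + 4)*(u - 4)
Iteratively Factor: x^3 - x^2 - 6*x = (x)*(x^2 - x - 6) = x*(x + 2)*(x - 3)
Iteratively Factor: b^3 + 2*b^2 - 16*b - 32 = (b + 2)*(b^2 - 16) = (b - 4)*(b + 2)*(b + 4)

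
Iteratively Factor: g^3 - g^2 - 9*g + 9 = (g + 3)*(g^2 - 4*g + 3) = (g - 1)*(g + 3)*(g - 3)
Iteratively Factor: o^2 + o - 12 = (o - 3)*(o + 4)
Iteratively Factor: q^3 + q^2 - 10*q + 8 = (q - 2)*(q^2 + 3*q - 4) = (q - 2)*(q - 1)*(q + 4)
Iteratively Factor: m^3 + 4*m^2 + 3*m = (m + 1)*(m^2 + 3*m) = (m + 1)*(m + 3)*(m)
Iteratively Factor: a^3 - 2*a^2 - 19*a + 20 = (a - 1)*(a^2 - a - 20) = (a - 5)*(a - 1)*(a + 4)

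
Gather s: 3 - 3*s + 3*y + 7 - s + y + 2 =-4*s + 4*y + 12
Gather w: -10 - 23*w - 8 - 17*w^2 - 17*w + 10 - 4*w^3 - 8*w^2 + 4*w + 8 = -4*w^3 - 25*w^2 - 36*w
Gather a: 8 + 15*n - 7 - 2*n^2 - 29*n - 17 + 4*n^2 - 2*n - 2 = 2*n^2 - 16*n - 18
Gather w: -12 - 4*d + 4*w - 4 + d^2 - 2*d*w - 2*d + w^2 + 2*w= d^2 - 6*d + w^2 + w*(6 - 2*d) - 16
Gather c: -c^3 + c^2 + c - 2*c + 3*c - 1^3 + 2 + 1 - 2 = -c^3 + c^2 + 2*c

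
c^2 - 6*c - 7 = (c - 7)*(c + 1)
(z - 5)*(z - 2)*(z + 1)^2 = z^4 - 5*z^3 - 3*z^2 + 13*z + 10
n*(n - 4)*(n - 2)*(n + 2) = n^4 - 4*n^3 - 4*n^2 + 16*n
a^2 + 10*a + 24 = (a + 4)*(a + 6)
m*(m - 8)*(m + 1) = m^3 - 7*m^2 - 8*m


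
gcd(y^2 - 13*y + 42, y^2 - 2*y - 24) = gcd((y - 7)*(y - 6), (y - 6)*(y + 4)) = y - 6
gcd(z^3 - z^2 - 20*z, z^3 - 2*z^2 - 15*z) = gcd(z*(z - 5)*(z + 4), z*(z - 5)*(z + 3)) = z^2 - 5*z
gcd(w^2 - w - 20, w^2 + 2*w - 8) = w + 4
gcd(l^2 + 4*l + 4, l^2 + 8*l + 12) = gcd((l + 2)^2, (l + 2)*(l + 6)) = l + 2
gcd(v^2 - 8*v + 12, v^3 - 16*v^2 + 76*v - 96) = v^2 - 8*v + 12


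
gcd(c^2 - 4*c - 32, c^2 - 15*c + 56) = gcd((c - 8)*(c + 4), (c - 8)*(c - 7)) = c - 8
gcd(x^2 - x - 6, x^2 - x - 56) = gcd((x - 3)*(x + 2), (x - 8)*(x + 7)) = 1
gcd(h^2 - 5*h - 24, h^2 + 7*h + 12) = h + 3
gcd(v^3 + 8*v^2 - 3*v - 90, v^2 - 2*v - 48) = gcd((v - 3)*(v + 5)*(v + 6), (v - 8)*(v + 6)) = v + 6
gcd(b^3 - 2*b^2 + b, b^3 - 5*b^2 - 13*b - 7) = 1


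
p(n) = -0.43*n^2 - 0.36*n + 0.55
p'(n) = -0.86*n - 0.36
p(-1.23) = 0.34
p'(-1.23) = 0.70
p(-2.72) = -1.65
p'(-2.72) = 1.98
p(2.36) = -2.69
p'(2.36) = -2.39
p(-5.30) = -9.62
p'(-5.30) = 4.20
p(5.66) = -15.26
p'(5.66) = -5.23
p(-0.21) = 0.61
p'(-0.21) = -0.18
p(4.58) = -10.12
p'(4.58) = -4.30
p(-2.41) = -1.08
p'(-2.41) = 1.71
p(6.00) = -17.09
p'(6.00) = -5.52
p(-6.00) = -12.77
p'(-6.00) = 4.80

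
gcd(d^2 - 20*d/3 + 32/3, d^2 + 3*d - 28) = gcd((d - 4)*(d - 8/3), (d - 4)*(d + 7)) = d - 4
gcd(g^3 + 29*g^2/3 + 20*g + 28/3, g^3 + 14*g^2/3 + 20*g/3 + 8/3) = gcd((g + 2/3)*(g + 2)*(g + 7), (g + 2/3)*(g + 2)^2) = g^2 + 8*g/3 + 4/3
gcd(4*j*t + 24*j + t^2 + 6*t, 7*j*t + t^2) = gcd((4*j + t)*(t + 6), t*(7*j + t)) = 1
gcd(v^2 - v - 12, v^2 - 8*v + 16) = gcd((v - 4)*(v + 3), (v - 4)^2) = v - 4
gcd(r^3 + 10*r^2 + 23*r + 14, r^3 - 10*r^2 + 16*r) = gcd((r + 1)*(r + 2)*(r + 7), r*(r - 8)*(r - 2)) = 1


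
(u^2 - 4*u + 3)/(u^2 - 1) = (u - 3)/(u + 1)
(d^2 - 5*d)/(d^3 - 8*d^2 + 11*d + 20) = d/(d^2 - 3*d - 4)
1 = 1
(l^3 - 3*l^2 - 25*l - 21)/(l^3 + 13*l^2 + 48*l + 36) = (l^2 - 4*l - 21)/(l^2 + 12*l + 36)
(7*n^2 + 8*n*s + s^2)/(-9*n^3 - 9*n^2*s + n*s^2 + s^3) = (7*n + s)/(-9*n^2 + s^2)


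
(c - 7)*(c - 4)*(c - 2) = c^3 - 13*c^2 + 50*c - 56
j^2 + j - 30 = (j - 5)*(j + 6)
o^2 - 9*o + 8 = (o - 8)*(o - 1)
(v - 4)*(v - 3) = v^2 - 7*v + 12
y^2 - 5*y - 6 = (y - 6)*(y + 1)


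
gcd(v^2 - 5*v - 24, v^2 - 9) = v + 3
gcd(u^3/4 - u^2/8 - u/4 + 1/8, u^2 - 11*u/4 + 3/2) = 1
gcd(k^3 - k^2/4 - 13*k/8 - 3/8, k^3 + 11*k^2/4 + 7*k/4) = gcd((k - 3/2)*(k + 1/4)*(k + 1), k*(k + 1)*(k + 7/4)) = k + 1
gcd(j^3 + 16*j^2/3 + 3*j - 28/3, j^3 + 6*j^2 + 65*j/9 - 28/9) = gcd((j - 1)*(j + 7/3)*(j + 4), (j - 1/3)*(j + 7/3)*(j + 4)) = j^2 + 19*j/3 + 28/3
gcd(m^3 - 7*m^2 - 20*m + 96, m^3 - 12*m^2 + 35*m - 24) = m^2 - 11*m + 24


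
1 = 1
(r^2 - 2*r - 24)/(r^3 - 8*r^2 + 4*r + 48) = (r + 4)/(r^2 - 2*r - 8)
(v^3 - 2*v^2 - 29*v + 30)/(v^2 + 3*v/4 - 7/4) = 4*(v^2 - v - 30)/(4*v + 7)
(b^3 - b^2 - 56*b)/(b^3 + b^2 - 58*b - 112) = b/(b + 2)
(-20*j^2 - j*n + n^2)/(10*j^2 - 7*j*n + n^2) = (-4*j - n)/(2*j - n)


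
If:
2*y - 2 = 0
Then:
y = 1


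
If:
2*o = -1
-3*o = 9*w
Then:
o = -1/2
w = 1/6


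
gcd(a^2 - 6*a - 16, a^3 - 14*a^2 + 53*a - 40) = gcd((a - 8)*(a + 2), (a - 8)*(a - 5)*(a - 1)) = a - 8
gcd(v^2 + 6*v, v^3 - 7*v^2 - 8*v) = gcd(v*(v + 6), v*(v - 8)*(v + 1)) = v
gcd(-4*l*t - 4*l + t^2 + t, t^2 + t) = t + 1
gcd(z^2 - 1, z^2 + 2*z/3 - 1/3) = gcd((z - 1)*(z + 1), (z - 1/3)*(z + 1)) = z + 1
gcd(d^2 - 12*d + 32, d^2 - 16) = d - 4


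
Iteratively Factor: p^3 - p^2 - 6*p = (p + 2)*(p^2 - 3*p) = (p - 3)*(p + 2)*(p)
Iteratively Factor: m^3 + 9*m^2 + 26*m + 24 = (m + 3)*(m^2 + 6*m + 8) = (m + 2)*(m + 3)*(m + 4)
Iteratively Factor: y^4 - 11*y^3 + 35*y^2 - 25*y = (y - 5)*(y^3 - 6*y^2 + 5*y) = (y - 5)*(y - 1)*(y^2 - 5*y) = (y - 5)^2*(y - 1)*(y)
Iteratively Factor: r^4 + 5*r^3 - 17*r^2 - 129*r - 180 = (r + 3)*(r^3 + 2*r^2 - 23*r - 60) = (r - 5)*(r + 3)*(r^2 + 7*r + 12) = (r - 5)*(r + 3)*(r + 4)*(r + 3)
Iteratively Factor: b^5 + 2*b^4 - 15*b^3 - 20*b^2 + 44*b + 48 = (b + 1)*(b^4 + b^3 - 16*b^2 - 4*b + 48) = (b - 3)*(b + 1)*(b^3 + 4*b^2 - 4*b - 16) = (b - 3)*(b + 1)*(b + 2)*(b^2 + 2*b - 8) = (b - 3)*(b + 1)*(b + 2)*(b + 4)*(b - 2)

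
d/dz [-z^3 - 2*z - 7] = -3*z^2 - 2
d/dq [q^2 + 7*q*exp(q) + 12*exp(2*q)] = 7*q*exp(q) + 2*q + 24*exp(2*q) + 7*exp(q)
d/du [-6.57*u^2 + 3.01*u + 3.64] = 3.01 - 13.14*u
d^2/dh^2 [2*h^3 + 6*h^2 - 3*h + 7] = 12*h + 12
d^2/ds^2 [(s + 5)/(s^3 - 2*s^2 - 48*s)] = 2*(3*s^5 + 24*s^4 - 28*s^3 - 660*s^2 + 1440*s + 11520)/(s^3*(s^6 - 6*s^5 - 132*s^4 + 568*s^3 + 6336*s^2 - 13824*s - 110592))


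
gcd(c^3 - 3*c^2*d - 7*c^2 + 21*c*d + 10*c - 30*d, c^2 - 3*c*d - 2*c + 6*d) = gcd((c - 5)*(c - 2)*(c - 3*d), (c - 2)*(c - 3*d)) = c^2 - 3*c*d - 2*c + 6*d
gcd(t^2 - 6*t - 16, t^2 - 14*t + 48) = t - 8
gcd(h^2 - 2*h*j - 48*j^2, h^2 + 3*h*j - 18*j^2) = h + 6*j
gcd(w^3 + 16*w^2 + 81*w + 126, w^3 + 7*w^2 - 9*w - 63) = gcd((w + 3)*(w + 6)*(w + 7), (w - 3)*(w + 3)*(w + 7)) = w^2 + 10*w + 21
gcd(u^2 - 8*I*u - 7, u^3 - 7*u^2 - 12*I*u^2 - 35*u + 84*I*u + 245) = u - 7*I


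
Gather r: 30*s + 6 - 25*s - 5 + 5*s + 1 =10*s + 2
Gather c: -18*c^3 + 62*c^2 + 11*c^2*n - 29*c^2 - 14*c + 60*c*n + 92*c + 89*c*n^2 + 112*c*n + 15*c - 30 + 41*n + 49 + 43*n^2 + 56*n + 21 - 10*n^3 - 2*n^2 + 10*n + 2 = -18*c^3 + c^2*(11*n + 33) + c*(89*n^2 + 172*n + 93) - 10*n^3 + 41*n^2 + 107*n + 42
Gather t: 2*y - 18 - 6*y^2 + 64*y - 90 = -6*y^2 + 66*y - 108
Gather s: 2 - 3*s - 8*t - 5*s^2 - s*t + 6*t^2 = -5*s^2 + s*(-t - 3) + 6*t^2 - 8*t + 2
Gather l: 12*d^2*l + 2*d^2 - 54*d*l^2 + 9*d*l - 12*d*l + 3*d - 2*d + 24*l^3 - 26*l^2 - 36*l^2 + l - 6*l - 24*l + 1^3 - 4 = 2*d^2 + d + 24*l^3 + l^2*(-54*d - 62) + l*(12*d^2 - 3*d - 29) - 3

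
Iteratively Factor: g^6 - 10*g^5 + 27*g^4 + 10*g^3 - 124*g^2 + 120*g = (g - 5)*(g^5 - 5*g^4 + 2*g^3 + 20*g^2 - 24*g) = (g - 5)*(g + 2)*(g^4 - 7*g^3 + 16*g^2 - 12*g) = g*(g - 5)*(g + 2)*(g^3 - 7*g^2 + 16*g - 12) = g*(g - 5)*(g - 2)*(g + 2)*(g^2 - 5*g + 6) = g*(g - 5)*(g - 2)^2*(g + 2)*(g - 3)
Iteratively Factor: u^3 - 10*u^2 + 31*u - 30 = (u - 5)*(u^2 - 5*u + 6) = (u - 5)*(u - 2)*(u - 3)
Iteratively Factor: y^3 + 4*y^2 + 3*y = (y + 1)*(y^2 + 3*y) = y*(y + 1)*(y + 3)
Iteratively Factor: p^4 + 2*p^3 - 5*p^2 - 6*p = (p + 3)*(p^3 - p^2 - 2*p) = (p + 1)*(p + 3)*(p^2 - 2*p) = (p - 2)*(p + 1)*(p + 3)*(p)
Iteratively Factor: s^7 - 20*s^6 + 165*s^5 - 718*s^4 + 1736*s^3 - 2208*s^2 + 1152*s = (s - 4)*(s^6 - 16*s^5 + 101*s^4 - 314*s^3 + 480*s^2 - 288*s) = (s - 4)^2*(s^5 - 12*s^4 + 53*s^3 - 102*s^2 + 72*s) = (s - 4)^2*(s - 2)*(s^4 - 10*s^3 + 33*s^2 - 36*s) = s*(s - 4)^2*(s - 2)*(s^3 - 10*s^2 + 33*s - 36) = s*(s - 4)^2*(s - 3)*(s - 2)*(s^2 - 7*s + 12) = s*(s - 4)^2*(s - 3)^2*(s - 2)*(s - 4)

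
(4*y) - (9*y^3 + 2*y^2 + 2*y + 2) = -9*y^3 - 2*y^2 + 2*y - 2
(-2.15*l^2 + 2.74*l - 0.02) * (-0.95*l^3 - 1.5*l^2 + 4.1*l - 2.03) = 2.0425*l^5 + 0.621999999999999*l^4 - 12.906*l^3 + 15.6285*l^2 - 5.6442*l + 0.0406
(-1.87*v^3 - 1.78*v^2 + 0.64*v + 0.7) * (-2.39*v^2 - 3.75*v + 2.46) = 4.4693*v^5 + 11.2667*v^4 + 0.5452*v^3 - 8.4518*v^2 - 1.0506*v + 1.722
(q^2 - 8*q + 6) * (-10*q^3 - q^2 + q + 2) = -10*q^5 + 79*q^4 - 51*q^3 - 12*q^2 - 10*q + 12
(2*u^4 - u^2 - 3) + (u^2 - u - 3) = 2*u^4 - u - 6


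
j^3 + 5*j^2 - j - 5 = (j - 1)*(j + 1)*(j + 5)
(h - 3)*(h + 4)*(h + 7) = h^3 + 8*h^2 - 5*h - 84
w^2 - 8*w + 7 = (w - 7)*(w - 1)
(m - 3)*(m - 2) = m^2 - 5*m + 6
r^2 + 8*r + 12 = (r + 2)*(r + 6)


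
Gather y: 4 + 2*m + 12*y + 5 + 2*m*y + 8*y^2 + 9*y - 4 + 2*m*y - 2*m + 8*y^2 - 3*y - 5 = 16*y^2 + y*(4*m + 18)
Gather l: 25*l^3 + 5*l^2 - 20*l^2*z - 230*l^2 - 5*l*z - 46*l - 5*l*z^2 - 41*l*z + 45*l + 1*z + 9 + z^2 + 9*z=25*l^3 + l^2*(-20*z - 225) + l*(-5*z^2 - 46*z - 1) + z^2 + 10*z + 9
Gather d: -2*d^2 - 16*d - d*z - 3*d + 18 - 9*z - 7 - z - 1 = -2*d^2 + d*(-z - 19) - 10*z + 10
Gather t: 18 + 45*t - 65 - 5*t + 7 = 40*t - 40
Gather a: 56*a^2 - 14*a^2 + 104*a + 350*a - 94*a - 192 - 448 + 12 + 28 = 42*a^2 + 360*a - 600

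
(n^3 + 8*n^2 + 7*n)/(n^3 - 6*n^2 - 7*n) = (n + 7)/(n - 7)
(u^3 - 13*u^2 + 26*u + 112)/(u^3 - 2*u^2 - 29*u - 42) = (u - 8)/(u + 3)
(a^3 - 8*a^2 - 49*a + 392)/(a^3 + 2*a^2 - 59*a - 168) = (a - 7)/(a + 3)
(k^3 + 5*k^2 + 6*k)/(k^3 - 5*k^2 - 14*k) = (k + 3)/(k - 7)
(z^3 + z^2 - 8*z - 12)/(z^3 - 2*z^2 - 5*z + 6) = (z + 2)/(z - 1)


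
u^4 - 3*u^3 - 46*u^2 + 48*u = u*(u - 8)*(u - 1)*(u + 6)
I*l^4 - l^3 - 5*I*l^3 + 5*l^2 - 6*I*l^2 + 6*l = l*(l - 6)*(l + I)*(I*l + I)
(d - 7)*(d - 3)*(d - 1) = d^3 - 11*d^2 + 31*d - 21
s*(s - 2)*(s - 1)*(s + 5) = s^4 + 2*s^3 - 13*s^2 + 10*s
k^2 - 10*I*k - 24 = (k - 6*I)*(k - 4*I)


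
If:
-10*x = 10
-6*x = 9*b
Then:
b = 2/3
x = -1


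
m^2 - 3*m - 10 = (m - 5)*(m + 2)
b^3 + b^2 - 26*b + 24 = (b - 4)*(b - 1)*(b + 6)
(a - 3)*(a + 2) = a^2 - a - 6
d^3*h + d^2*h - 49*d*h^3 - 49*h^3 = (d - 7*h)*(d + 7*h)*(d*h + h)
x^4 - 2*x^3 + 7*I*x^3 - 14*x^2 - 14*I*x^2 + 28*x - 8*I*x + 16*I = (x - 2)*(x + I)*(x + 2*I)*(x + 4*I)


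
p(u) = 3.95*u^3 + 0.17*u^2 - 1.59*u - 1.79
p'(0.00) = -1.59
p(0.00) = -1.79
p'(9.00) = 961.32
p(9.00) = 2877.22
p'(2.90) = 99.05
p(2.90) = 91.37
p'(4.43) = 232.47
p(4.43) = 337.91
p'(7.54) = 674.67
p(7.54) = 1689.10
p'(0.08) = -1.49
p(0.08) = -1.91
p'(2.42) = 68.63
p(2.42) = 51.34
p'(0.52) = 1.79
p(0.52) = -2.02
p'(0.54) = 2.05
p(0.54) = -1.98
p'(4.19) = 207.87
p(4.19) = 285.09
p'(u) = 11.85*u^2 + 0.34*u - 1.59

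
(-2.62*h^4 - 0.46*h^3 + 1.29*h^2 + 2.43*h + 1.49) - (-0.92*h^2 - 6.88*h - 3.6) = -2.62*h^4 - 0.46*h^3 + 2.21*h^2 + 9.31*h + 5.09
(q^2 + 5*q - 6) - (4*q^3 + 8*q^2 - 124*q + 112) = -4*q^3 - 7*q^2 + 129*q - 118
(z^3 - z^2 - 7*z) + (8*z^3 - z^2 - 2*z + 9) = 9*z^3 - 2*z^2 - 9*z + 9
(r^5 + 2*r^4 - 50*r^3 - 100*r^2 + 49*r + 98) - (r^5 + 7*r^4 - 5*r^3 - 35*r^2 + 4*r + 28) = -5*r^4 - 45*r^3 - 65*r^2 + 45*r + 70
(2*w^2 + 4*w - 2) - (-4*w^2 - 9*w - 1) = 6*w^2 + 13*w - 1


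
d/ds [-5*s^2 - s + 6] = -10*s - 1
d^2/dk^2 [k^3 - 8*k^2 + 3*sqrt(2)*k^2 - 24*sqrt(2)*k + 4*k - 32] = 6*k - 16 + 6*sqrt(2)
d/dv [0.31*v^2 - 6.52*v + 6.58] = 0.62*v - 6.52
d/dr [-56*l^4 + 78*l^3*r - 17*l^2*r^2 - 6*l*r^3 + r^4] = 78*l^3 - 34*l^2*r - 18*l*r^2 + 4*r^3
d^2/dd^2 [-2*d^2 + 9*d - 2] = -4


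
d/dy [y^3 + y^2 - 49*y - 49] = 3*y^2 + 2*y - 49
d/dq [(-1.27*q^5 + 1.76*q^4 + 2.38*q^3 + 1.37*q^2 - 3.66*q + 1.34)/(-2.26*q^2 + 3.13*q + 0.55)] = (8.6106*q^6 - 23.8556*q^5 + 7.6551*q^4 + 18.7708*q^3 - 0.0564999999999998*q^2 + 7.5638*q - 6.2072)/(5.1076*q^4 - 14.1476*q^3 + 7.3109*q^2 + 3.443*q + 0.3025)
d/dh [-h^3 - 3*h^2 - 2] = 3*h*(-h - 2)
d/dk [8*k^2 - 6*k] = 16*k - 6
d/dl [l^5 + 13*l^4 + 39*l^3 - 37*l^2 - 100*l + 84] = 5*l^4 + 52*l^3 + 117*l^2 - 74*l - 100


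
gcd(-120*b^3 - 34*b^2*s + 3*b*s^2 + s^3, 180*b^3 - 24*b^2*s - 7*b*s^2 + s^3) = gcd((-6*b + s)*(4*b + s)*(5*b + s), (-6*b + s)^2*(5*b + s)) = -30*b^2 - b*s + s^2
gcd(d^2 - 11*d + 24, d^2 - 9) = d - 3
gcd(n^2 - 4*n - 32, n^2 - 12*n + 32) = n - 8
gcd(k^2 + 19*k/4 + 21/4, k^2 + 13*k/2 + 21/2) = k + 3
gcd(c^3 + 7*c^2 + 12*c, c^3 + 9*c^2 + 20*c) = c^2 + 4*c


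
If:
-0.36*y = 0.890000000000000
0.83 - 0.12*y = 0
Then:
No Solution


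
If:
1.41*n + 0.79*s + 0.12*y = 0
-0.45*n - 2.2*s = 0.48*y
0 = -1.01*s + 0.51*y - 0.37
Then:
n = 0.02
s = -0.11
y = 0.50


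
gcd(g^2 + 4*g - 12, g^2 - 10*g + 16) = g - 2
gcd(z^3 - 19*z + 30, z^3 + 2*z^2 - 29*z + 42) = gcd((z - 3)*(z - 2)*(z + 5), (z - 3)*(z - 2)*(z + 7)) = z^2 - 5*z + 6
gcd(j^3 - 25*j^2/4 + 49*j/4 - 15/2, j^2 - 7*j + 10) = j - 2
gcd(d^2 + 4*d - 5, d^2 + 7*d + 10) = d + 5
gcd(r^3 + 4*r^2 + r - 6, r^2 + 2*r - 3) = r^2 + 2*r - 3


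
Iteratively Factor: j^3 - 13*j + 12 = (j - 3)*(j^2 + 3*j - 4) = (j - 3)*(j - 1)*(j + 4)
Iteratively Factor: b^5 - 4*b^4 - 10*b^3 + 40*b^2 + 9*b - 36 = (b - 4)*(b^4 - 10*b^2 + 9) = (b - 4)*(b - 1)*(b^3 + b^2 - 9*b - 9) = (b - 4)*(b - 3)*(b - 1)*(b^2 + 4*b + 3) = (b - 4)*(b - 3)*(b - 1)*(b + 1)*(b + 3)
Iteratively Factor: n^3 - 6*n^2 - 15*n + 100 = (n - 5)*(n^2 - n - 20) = (n - 5)^2*(n + 4)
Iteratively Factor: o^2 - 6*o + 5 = (o - 5)*(o - 1)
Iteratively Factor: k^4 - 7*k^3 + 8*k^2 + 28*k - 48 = (k + 2)*(k^3 - 9*k^2 + 26*k - 24) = (k - 4)*(k + 2)*(k^2 - 5*k + 6) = (k - 4)*(k - 3)*(k + 2)*(k - 2)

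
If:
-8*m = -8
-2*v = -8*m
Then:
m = 1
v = 4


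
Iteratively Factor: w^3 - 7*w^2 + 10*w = (w - 2)*(w^2 - 5*w) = w*(w - 2)*(w - 5)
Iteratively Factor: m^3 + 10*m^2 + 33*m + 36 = (m + 4)*(m^2 + 6*m + 9) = (m + 3)*(m + 4)*(m + 3)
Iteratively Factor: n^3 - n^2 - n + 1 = (n + 1)*(n^2 - 2*n + 1) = (n - 1)*(n + 1)*(n - 1)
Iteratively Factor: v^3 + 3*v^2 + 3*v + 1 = (v + 1)*(v^2 + 2*v + 1) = (v + 1)^2*(v + 1)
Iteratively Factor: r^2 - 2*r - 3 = (r + 1)*(r - 3)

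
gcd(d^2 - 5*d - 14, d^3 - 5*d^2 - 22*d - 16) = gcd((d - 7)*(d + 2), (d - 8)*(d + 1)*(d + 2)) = d + 2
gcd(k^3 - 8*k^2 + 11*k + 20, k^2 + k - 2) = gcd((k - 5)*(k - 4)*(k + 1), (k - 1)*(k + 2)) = 1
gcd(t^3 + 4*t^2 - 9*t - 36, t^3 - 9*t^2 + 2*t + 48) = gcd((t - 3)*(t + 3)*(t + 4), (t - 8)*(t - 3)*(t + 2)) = t - 3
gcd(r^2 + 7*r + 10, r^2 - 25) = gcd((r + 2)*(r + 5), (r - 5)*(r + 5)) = r + 5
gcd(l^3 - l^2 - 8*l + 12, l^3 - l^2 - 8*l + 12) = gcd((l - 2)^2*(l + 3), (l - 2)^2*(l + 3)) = l^3 - l^2 - 8*l + 12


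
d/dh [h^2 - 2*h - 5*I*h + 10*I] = 2*h - 2 - 5*I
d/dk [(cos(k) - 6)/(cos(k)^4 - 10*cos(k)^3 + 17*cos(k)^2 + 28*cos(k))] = (3*cos(k)^4 - 44*cos(k)^3 + 197*cos(k)^2 - 204*cos(k) - 168)*sin(k)/((cos(k) - 7)^2*(cos(k) - 4)^2*(cos(k) + 1)^2*cos(k)^2)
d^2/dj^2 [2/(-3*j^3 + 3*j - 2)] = 36*(j*(3*j^3 - 3*j + 2) - (3*j^2 - 1)^2)/(3*j^3 - 3*j + 2)^3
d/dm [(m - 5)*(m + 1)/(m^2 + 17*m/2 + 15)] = 10*(5*m^2 + 16*m - 7)/(4*m^4 + 68*m^3 + 409*m^2 + 1020*m + 900)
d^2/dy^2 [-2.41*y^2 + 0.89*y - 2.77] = -4.82000000000000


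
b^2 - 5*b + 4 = (b - 4)*(b - 1)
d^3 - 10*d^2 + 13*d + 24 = (d - 8)*(d - 3)*(d + 1)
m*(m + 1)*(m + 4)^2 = m^4 + 9*m^3 + 24*m^2 + 16*m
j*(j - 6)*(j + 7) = j^3 + j^2 - 42*j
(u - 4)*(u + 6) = u^2 + 2*u - 24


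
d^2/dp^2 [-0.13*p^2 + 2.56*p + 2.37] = -0.260000000000000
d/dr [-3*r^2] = -6*r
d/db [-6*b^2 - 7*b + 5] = -12*b - 7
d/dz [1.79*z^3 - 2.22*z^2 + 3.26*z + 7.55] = 5.37*z^2 - 4.44*z + 3.26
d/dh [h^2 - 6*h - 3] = 2*h - 6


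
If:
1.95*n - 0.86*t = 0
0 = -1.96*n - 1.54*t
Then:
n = 0.00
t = 0.00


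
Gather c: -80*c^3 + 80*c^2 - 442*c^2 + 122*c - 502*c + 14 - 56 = -80*c^3 - 362*c^2 - 380*c - 42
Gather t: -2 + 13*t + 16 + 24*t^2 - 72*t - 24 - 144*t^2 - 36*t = -120*t^2 - 95*t - 10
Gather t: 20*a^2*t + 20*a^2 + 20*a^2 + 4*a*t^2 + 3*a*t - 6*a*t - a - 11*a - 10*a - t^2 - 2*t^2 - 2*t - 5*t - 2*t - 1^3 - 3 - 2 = 40*a^2 - 22*a + t^2*(4*a - 3) + t*(20*a^2 - 3*a - 9) - 6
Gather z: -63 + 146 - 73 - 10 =0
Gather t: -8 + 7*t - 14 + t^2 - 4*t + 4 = t^2 + 3*t - 18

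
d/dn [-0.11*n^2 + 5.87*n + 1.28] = 5.87 - 0.22*n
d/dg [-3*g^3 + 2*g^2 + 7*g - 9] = -9*g^2 + 4*g + 7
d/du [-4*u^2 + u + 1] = 1 - 8*u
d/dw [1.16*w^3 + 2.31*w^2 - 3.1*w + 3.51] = 3.48*w^2 + 4.62*w - 3.1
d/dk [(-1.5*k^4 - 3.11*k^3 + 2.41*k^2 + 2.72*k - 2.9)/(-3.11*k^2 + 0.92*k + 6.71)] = (9.33*k^5 + 5.5321*k^4 - 45.9824*k^3 - 51.9279*k^2 + 14.3042*k + 20.9192)/(9.6721*k^4 - 5.7224*k^3 - 40.8898*k^2 + 12.3464*k + 45.0241)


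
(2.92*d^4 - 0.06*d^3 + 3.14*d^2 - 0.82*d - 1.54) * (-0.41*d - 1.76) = -1.1972*d^5 - 5.1146*d^4 - 1.1818*d^3 - 5.1902*d^2 + 2.0746*d + 2.7104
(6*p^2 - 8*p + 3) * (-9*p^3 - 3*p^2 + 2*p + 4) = -54*p^5 + 54*p^4 + 9*p^3 - p^2 - 26*p + 12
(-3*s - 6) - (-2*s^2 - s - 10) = 2*s^2 - 2*s + 4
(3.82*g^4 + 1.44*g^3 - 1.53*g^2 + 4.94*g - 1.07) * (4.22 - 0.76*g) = -2.9032*g^5 + 15.026*g^4 + 7.2396*g^3 - 10.211*g^2 + 21.66*g - 4.5154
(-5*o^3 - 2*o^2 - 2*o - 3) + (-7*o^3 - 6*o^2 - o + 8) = -12*o^3 - 8*o^2 - 3*o + 5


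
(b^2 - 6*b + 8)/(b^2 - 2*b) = (b - 4)/b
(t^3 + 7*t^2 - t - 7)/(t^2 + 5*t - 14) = (t^2 - 1)/(t - 2)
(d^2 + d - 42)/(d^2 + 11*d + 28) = (d - 6)/(d + 4)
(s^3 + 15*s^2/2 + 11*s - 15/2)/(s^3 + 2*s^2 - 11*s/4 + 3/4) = 2*(s + 5)/(2*s - 1)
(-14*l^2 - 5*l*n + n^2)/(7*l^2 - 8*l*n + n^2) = (-2*l - n)/(l - n)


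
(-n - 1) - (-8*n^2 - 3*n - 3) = 8*n^2 + 2*n + 2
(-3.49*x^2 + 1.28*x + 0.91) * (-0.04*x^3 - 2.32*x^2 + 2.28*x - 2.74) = 0.1396*x^5 + 8.0456*x^4 - 10.9632*x^3 + 10.3698*x^2 - 1.4324*x - 2.4934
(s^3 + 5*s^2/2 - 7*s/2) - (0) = s^3 + 5*s^2/2 - 7*s/2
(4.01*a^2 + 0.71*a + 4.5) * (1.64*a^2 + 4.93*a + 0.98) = 6.5764*a^4 + 20.9337*a^3 + 14.8101*a^2 + 22.8808*a + 4.41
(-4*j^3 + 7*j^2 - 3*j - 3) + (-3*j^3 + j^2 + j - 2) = -7*j^3 + 8*j^2 - 2*j - 5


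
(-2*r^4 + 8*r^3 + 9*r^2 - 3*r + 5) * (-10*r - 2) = 20*r^5 - 76*r^4 - 106*r^3 + 12*r^2 - 44*r - 10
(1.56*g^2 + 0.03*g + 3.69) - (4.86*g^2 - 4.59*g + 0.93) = -3.3*g^2 + 4.62*g + 2.76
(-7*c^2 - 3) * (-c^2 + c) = 7*c^4 - 7*c^3 + 3*c^2 - 3*c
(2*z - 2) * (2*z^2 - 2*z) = 4*z^3 - 8*z^2 + 4*z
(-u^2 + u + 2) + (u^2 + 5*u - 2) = 6*u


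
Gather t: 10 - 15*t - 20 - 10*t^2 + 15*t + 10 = -10*t^2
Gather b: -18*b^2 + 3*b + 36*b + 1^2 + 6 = -18*b^2 + 39*b + 7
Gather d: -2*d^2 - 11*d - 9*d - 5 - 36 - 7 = -2*d^2 - 20*d - 48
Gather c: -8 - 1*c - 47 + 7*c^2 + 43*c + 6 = 7*c^2 + 42*c - 49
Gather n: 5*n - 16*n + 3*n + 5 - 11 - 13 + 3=-8*n - 16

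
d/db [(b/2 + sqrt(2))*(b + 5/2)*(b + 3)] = 3*b^2/2 + 2*sqrt(2)*b + 11*b/2 + 15/4 + 11*sqrt(2)/2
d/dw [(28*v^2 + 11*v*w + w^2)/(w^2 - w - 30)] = ((-11*v - 2*w)*(-w^2 + w + 30) - (2*w - 1)*(28*v^2 + 11*v*w + w^2))/(-w^2 + w + 30)^2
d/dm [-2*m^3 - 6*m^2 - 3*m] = -6*m^2 - 12*m - 3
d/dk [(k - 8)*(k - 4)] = 2*k - 12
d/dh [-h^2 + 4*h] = 4 - 2*h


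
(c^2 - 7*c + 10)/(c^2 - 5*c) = (c - 2)/c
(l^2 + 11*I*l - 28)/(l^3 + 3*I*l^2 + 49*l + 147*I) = (l + 4*I)/(l^2 - 4*I*l + 21)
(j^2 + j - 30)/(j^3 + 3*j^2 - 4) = (j^2 + j - 30)/(j^3 + 3*j^2 - 4)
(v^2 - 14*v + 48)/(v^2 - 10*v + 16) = (v - 6)/(v - 2)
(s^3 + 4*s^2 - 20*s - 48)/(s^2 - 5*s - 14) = (s^2 + 2*s - 24)/(s - 7)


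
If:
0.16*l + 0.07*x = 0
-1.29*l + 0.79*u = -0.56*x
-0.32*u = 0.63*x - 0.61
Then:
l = -1.53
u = -4.97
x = 3.49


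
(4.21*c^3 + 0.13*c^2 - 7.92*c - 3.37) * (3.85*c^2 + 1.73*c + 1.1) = 16.2085*c^5 + 7.7838*c^4 - 25.6361*c^3 - 26.5331*c^2 - 14.5421*c - 3.707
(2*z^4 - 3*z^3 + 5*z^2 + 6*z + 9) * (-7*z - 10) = -14*z^5 + z^4 - 5*z^3 - 92*z^2 - 123*z - 90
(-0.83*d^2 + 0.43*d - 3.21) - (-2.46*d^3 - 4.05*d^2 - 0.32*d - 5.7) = 2.46*d^3 + 3.22*d^2 + 0.75*d + 2.49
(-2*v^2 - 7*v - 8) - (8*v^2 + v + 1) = -10*v^2 - 8*v - 9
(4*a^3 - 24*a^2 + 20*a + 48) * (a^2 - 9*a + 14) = 4*a^5 - 60*a^4 + 292*a^3 - 468*a^2 - 152*a + 672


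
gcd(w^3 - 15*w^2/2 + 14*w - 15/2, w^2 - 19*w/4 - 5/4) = w - 5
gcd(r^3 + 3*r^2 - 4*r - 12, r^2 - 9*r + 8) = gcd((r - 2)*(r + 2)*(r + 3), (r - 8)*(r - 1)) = 1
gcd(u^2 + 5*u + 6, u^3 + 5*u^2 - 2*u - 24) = u + 3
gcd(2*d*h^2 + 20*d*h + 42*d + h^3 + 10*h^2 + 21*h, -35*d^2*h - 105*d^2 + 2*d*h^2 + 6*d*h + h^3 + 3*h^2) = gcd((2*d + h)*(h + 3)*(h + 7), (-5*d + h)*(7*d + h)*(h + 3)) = h + 3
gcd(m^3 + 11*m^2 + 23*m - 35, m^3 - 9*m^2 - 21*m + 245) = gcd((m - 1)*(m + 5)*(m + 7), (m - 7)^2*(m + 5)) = m + 5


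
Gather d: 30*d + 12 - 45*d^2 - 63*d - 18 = -45*d^2 - 33*d - 6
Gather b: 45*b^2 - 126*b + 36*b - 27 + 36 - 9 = 45*b^2 - 90*b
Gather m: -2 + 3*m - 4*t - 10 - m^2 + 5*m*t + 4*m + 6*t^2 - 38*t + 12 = -m^2 + m*(5*t + 7) + 6*t^2 - 42*t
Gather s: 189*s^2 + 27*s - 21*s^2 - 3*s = 168*s^2 + 24*s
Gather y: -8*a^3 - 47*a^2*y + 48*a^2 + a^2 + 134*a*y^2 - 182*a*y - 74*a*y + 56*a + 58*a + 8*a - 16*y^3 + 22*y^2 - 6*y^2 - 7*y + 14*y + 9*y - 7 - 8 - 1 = -8*a^3 + 49*a^2 + 122*a - 16*y^3 + y^2*(134*a + 16) + y*(-47*a^2 - 256*a + 16) - 16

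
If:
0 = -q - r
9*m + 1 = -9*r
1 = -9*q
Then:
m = -2/9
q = -1/9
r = 1/9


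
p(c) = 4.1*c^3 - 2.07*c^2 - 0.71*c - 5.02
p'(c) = 12.3*c^2 - 4.14*c - 0.71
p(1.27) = -0.86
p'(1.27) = 13.87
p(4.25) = 269.31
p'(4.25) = 203.86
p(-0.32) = -5.14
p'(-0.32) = 1.87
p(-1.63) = -27.12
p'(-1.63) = 38.72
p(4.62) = 351.82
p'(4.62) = 242.70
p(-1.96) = -42.45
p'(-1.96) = 54.66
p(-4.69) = -470.19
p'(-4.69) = 289.26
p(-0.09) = -4.98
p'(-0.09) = -0.24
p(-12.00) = -7379.38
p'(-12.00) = 1820.17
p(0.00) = -5.02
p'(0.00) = -0.71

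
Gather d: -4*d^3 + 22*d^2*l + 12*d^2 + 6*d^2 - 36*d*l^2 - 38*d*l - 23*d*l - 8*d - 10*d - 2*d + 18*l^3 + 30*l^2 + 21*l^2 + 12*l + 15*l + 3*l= -4*d^3 + d^2*(22*l + 18) + d*(-36*l^2 - 61*l - 20) + 18*l^3 + 51*l^2 + 30*l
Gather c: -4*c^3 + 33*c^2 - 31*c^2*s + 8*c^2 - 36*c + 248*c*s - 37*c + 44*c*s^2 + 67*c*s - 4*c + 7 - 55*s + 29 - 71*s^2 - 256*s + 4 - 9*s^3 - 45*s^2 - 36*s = -4*c^3 + c^2*(41 - 31*s) + c*(44*s^2 + 315*s - 77) - 9*s^3 - 116*s^2 - 347*s + 40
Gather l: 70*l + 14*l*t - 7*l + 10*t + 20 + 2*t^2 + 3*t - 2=l*(14*t + 63) + 2*t^2 + 13*t + 18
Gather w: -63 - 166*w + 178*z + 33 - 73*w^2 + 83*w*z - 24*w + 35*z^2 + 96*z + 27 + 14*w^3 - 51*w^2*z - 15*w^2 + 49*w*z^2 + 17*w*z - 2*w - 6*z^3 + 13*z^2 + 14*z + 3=14*w^3 + w^2*(-51*z - 88) + w*(49*z^2 + 100*z - 192) - 6*z^3 + 48*z^2 + 288*z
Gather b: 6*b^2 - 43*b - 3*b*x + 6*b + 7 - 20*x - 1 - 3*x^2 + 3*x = 6*b^2 + b*(-3*x - 37) - 3*x^2 - 17*x + 6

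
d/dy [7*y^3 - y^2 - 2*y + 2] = 21*y^2 - 2*y - 2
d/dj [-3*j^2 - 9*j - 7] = -6*j - 9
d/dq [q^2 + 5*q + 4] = 2*q + 5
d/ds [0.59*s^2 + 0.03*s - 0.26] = 1.18*s + 0.03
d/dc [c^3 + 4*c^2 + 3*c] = 3*c^2 + 8*c + 3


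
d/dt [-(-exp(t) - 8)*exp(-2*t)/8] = (-exp(t) - 16)*exp(-2*t)/8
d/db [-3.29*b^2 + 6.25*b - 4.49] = 6.25 - 6.58*b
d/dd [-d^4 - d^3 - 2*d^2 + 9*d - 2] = -4*d^3 - 3*d^2 - 4*d + 9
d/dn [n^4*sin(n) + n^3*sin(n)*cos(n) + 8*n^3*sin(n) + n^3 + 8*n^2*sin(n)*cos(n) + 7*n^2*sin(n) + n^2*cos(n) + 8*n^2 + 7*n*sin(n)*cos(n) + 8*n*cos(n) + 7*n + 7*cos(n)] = n^4*cos(n) + 4*n^3*sin(n) + 8*n^3*cos(n) + n^3*cos(2*n) + 23*n^2*sin(n) + 3*n^2*sin(2*n)/2 + 7*n^2*cos(n) + 8*n^2*cos(2*n) + 3*n^2 + 6*n*sin(n) + 8*n*sin(2*n) + 2*n*cos(n) + 7*n*cos(2*n) + 16*n - 7*sin(n) + 7*sin(2*n)/2 + 8*cos(n) + 7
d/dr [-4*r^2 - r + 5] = -8*r - 1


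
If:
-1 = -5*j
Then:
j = 1/5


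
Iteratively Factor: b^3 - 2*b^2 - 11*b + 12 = (b + 3)*(b^2 - 5*b + 4) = (b - 1)*(b + 3)*(b - 4)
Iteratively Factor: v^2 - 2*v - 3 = (v - 3)*(v + 1)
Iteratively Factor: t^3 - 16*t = (t - 4)*(t^2 + 4*t) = (t - 4)*(t + 4)*(t)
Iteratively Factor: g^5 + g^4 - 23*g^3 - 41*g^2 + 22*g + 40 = (g + 1)*(g^4 - 23*g^2 - 18*g + 40) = (g - 5)*(g + 1)*(g^3 + 5*g^2 + 2*g - 8) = (g - 5)*(g - 1)*(g + 1)*(g^2 + 6*g + 8) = (g - 5)*(g - 1)*(g + 1)*(g + 4)*(g + 2)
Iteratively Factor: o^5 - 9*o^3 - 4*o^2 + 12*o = (o - 3)*(o^4 + 3*o^3 - 4*o) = o*(o - 3)*(o^3 + 3*o^2 - 4) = o*(o - 3)*(o + 2)*(o^2 + o - 2) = o*(o - 3)*(o - 1)*(o + 2)*(o + 2)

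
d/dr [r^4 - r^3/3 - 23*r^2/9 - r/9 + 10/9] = 4*r^3 - r^2 - 46*r/9 - 1/9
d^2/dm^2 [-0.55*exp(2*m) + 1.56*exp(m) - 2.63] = (1.56 - 2.2*exp(m))*exp(m)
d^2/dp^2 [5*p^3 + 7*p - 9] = 30*p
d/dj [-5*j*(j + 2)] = -10*j - 10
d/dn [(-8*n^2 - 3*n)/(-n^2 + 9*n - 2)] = (-75*n^2 + 32*n + 6)/(n^4 - 18*n^3 + 85*n^2 - 36*n + 4)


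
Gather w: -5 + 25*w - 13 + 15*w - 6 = 40*w - 24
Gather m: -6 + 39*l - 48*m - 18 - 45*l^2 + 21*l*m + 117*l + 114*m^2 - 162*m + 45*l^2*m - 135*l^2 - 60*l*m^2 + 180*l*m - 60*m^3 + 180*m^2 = -180*l^2 + 156*l - 60*m^3 + m^2*(294 - 60*l) + m*(45*l^2 + 201*l - 210) - 24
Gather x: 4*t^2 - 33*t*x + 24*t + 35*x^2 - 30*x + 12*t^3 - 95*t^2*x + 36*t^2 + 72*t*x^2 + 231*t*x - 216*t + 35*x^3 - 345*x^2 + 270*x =12*t^3 + 40*t^2 - 192*t + 35*x^3 + x^2*(72*t - 310) + x*(-95*t^2 + 198*t + 240)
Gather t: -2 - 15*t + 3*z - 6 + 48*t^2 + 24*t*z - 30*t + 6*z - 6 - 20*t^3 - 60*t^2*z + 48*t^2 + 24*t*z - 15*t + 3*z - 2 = -20*t^3 + t^2*(96 - 60*z) + t*(48*z - 60) + 12*z - 16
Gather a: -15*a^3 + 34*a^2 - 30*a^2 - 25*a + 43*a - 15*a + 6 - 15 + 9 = -15*a^3 + 4*a^2 + 3*a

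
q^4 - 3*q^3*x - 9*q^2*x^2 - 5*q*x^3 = q*(q - 5*x)*(q + x)^2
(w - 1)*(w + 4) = w^2 + 3*w - 4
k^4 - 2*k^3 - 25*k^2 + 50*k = k*(k - 5)*(k - 2)*(k + 5)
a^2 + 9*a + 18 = (a + 3)*(a + 6)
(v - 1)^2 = v^2 - 2*v + 1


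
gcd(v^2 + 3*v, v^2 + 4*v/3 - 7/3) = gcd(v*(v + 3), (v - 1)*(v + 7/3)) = 1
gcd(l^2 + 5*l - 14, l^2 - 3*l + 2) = l - 2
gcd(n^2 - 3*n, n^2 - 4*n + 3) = n - 3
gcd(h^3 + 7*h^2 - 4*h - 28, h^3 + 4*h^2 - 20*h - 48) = h + 2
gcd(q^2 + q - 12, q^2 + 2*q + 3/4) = 1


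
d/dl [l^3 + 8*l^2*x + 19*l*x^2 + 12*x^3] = 3*l^2 + 16*l*x + 19*x^2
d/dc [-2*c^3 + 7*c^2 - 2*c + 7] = -6*c^2 + 14*c - 2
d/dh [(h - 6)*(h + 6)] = 2*h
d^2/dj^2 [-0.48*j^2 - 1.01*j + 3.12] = -0.960000000000000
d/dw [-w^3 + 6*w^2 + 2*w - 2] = -3*w^2 + 12*w + 2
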